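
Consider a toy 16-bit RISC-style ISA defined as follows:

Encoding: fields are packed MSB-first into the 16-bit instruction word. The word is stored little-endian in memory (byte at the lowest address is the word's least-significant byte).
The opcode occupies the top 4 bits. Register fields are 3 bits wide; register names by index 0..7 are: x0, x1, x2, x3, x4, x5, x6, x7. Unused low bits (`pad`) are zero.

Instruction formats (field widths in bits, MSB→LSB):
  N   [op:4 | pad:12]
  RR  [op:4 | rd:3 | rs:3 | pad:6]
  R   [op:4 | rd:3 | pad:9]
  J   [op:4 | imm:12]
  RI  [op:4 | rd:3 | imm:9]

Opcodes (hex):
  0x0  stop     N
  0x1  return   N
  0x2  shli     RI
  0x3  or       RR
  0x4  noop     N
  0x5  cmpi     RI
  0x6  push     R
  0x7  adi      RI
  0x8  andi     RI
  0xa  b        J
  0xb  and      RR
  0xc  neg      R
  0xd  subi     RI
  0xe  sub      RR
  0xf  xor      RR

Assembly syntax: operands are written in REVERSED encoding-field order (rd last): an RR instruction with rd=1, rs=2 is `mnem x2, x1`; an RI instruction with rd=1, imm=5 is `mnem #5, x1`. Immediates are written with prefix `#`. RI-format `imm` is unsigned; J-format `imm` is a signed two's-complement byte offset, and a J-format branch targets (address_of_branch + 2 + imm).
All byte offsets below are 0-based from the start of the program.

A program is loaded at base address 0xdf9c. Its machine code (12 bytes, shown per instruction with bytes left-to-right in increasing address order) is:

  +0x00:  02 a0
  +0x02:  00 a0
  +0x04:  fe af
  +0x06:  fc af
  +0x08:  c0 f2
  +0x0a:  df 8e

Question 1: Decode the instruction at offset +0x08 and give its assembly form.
xor x3, x1

@+08  little-endian(c0 f2) = 0xf2c0
  opcode bits[15:12]=0xf: xor/RR
  rd@[11:9]=0x1 ⇒ x1
  rs@[8:6]=0x3 ⇒ x3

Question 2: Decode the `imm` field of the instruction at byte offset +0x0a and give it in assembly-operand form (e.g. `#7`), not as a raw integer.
#223

+0x0a: df 8e ⇒ word 0x8edf (little)
  opcode bits[15:12]=0x8: andi/RI
  rd@[11:9]=0x7 ⇒ x7
  imm@[8:0]=0xdf ⇒ #223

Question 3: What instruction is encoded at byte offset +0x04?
b #-2

+0x04: fe af ⇒ word 0xaffe (little)
  top 4b → 0xa → b [J]
  imm@[11:0]=0xffe (s12→-2) ⇒ #-2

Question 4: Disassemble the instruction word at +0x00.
b #2

@+00  little-endian(02 a0) = 0xa002
  op=0xa002>>12=0xa ⇒ b (J)
  imm: (w>>0)&0xfff=0x2 → #2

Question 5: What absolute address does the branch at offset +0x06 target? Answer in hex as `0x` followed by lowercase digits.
off 0x06: read fc af as little → 0xaffc
  opcode bits[15:12]=0xa: b/J
  imm: (w>>0)&0xfff=0xffc (s12→-4) → #-4
  target = base 0xdf9c + off 0x06 + 2 + imm -4 = 0xdfa0

0xdfa0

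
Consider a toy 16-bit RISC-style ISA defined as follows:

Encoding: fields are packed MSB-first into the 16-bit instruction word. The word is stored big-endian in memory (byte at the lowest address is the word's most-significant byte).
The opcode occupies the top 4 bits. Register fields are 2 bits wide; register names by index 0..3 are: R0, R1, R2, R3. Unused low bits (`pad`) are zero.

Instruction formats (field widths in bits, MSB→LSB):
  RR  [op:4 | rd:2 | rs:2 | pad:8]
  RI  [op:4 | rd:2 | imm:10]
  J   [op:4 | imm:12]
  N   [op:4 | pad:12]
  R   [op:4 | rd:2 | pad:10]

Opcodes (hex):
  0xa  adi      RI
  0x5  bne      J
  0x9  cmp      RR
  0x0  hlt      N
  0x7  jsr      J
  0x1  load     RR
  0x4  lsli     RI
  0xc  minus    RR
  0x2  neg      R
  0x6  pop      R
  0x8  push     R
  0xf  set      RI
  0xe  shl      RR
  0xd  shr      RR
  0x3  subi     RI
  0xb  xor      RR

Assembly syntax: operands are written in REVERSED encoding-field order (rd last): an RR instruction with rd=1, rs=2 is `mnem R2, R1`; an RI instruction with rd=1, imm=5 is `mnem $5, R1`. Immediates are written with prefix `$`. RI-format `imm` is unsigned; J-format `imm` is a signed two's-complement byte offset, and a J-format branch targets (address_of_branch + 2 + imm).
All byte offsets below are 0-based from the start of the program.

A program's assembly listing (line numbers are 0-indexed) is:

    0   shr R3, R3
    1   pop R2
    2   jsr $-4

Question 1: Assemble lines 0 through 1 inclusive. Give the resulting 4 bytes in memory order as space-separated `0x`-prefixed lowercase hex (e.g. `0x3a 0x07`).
0xdf 0x00 0x68 0x00

0. shr fields op=0xd:4|rd=3:2|rs=3:2|pad=0:8 → word df00h → df 00
1. pop fields op=0x6:4|rd=2:2|pad=0:10 → word 6800h → 68 00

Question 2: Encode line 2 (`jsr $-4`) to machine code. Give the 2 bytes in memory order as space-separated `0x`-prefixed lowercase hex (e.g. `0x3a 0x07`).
0x7f 0xfc

2. jsr fields op=0x7:4|imm=-4:12 → word 7ffch → 7f fc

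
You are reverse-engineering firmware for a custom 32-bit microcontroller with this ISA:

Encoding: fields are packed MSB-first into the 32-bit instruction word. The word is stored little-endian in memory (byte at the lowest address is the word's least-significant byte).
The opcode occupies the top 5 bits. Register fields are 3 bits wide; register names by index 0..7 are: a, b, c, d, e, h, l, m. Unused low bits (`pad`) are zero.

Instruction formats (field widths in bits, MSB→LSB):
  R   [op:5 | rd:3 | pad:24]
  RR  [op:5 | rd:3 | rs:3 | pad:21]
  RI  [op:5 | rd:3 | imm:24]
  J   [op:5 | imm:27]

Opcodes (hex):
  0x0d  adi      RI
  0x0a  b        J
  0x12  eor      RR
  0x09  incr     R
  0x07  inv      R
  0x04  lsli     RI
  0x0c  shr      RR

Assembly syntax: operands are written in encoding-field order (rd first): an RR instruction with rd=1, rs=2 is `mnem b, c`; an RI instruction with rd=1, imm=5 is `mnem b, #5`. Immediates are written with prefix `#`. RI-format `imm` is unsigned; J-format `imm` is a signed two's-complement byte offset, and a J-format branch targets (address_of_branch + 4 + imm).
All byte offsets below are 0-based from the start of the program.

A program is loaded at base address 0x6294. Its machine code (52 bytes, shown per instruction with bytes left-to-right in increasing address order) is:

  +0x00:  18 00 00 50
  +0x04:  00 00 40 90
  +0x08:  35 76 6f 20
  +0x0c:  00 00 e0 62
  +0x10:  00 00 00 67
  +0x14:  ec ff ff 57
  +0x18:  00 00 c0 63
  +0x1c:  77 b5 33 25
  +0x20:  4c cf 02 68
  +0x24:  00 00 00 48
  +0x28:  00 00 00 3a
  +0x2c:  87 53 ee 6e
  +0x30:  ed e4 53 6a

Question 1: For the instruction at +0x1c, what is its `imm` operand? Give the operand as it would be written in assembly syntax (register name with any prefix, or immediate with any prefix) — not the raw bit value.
#3388791

off 0x1c: read 77 b5 33 25 as little → 0x2533b577
  op=0x2533b577>>27=0x4 ⇒ lsli (RI)
  rd@[26:24]=0x5 ⇒ h
  imm@[23:0]=0x33b577 ⇒ #3388791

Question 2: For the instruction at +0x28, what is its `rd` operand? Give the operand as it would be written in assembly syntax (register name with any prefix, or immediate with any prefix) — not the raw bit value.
+0x28: 00 00 00 3a ⇒ word 0x3a000000 (little)
  opcode bits[31:27]=0x7: inv/R
  rd@[26:24]=0x2 ⇒ c

c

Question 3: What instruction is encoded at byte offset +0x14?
b #-20

@+14  little-endian(ec ff ff 57) = 0x57ffffec
  top 5b → 0xa → b [J]
  imm@[26:0]=0x7ffffec (s27→-20) ⇒ #-20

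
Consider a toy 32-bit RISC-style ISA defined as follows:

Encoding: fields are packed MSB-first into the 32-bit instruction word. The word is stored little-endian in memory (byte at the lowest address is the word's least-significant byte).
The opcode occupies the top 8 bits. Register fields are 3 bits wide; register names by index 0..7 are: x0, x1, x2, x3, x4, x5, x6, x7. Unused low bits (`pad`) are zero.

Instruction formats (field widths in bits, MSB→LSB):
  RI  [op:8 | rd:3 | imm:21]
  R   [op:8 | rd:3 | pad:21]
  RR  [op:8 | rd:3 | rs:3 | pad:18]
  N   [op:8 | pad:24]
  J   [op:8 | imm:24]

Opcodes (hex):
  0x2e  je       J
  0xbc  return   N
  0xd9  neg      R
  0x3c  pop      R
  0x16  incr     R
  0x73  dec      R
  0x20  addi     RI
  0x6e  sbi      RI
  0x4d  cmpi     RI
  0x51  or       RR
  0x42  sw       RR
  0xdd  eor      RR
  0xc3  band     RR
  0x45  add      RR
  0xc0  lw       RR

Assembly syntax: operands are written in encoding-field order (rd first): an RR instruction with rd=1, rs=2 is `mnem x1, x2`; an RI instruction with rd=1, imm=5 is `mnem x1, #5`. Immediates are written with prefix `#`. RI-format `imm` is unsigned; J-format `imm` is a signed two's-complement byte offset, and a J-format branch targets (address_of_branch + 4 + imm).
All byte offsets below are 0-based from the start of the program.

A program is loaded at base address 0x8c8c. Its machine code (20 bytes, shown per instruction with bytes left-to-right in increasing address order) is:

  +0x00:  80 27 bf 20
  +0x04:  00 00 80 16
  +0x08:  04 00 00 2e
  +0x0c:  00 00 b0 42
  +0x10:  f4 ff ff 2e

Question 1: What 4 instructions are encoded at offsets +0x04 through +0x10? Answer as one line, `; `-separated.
incr x4; je #4; sw x5, x4; je #-12

off 0x04: read 00 00 80 16 as little → 0x16800000
  top 8b → 0x16 → incr [R]
  rd: (w>>21)&0x7=0x4 → x4
off 0x08: read 04 00 00 2e as little → 0x2e000004
  top 8b → 0x2e → je [J]
  imm: (w>>0)&0xffffff=0x4 → #4
off 0x0c: read 00 00 b0 42 as little → 0x42b00000
  top 8b → 0x42 → sw [RR]
  rd: (w>>21)&0x7=0x5 → x5
  rs: (w>>18)&0x7=0x4 → x4
off 0x10: read f4 ff ff 2e as little → 0x2efffff4
  top 8b → 0x2e → je [J]
  imm: (w>>0)&0xffffff=0xfffff4 (s24→-12) → #-12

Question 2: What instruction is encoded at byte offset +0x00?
[00] 80 27 bf 20 → 0x20bf2780
  top 8b → 0x20 → addi [RI]
  rd: (w>>21)&0x7=0x5 → x5
  imm: (w>>0)&0x1fffff=0x1f2780 → #2041728

addi x5, #2041728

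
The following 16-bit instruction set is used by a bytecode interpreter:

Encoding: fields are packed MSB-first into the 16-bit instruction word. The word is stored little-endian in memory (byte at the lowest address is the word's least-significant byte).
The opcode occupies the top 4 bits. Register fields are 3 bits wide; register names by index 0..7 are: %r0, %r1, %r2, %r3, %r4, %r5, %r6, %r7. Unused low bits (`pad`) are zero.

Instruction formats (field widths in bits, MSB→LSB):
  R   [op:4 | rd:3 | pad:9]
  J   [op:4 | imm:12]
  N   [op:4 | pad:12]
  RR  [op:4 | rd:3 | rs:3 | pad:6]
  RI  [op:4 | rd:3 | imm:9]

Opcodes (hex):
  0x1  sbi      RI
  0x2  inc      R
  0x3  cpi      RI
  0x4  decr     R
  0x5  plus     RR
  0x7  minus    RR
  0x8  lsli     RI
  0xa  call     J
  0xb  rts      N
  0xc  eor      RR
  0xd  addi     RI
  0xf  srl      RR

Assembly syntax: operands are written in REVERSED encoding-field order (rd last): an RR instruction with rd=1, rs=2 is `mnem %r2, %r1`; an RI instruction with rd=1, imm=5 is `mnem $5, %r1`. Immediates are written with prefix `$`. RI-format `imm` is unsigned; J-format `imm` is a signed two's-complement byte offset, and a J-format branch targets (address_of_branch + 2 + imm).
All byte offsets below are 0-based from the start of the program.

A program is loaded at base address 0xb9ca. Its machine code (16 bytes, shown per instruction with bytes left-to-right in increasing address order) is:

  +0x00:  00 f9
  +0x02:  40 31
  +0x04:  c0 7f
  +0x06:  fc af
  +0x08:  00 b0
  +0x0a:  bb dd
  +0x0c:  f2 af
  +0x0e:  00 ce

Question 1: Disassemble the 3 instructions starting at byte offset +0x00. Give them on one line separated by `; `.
srl %r4, %r4; cpi $320, %r0; minus %r7, %r7

@+00  little-endian(00 f9) = 0xf900
  top 4b → 0xf → srl [RR]
  [11:9] rd=4 = %r4
  [8:6] rs=4 = %r4
@+02  little-endian(40 31) = 0x3140
  top 4b → 0x3 → cpi [RI]
  [11:9] rd=0 = %r0
  [8:0] imm=320 = $320
@+04  little-endian(c0 7f) = 0x7fc0
  top 4b → 0x7 → minus [RR]
  [11:9] rd=7 = %r7
  [8:6] rs=7 = %r7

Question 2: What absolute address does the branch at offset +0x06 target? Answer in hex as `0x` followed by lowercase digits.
0xb9ce

@+06  little-endian(fc af) = 0xaffc
  top 4b → 0xa → call [J]
  imm: (w>>0)&0xfff=0xffc (s12→-4) → $-4
  target = base 0xb9ca + off 0x06 + 2 + imm -4 = 0xb9ce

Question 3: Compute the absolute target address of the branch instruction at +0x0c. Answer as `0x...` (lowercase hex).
0xb9ca

off 0x0c: read f2 af as little → 0xaff2
  op=0xaff2>>12=0xa ⇒ call (J)
  [11:0] imm=4082 (s12→-14) = $-14
  target = base 0xb9ca + off 0x0c + 2 + imm -14 = 0xb9ca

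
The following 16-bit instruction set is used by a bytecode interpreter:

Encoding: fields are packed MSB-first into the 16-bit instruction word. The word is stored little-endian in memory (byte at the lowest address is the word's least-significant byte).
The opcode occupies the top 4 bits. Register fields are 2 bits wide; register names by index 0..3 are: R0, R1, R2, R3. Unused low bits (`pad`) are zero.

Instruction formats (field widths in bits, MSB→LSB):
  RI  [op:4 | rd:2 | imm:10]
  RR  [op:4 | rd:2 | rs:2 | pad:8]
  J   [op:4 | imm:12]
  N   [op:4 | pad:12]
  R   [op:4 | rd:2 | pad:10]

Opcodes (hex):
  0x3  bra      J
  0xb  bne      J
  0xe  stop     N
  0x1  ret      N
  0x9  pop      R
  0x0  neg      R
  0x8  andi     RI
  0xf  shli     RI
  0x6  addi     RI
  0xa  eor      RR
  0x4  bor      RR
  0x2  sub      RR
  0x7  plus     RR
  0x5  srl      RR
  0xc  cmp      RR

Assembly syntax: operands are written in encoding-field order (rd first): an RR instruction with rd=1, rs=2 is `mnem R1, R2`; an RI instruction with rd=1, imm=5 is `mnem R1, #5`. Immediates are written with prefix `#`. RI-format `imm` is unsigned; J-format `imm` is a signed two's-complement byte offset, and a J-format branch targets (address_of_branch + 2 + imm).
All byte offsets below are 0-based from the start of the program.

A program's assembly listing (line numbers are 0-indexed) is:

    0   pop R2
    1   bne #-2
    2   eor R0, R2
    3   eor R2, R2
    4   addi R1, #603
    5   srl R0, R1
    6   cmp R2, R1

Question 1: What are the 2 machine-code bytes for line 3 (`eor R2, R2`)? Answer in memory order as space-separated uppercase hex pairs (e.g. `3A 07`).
3. eor fields op=0xa:4|rd=2:2|rs=2:2|pad=0:8 → word aa00h → 00 aa

00 AA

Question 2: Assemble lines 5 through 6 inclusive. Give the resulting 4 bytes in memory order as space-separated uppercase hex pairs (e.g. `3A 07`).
line 5 (srl): pack op=0x5:4|rd=0:2|rs=1:2|pad=0:8 = 0x5100; little→ 00 51
line 6 (cmp): pack op=0xc:4|rd=2:2|rs=1:2|pad=0:8 = 0xc900; little→ 00 c9

00 51 00 C9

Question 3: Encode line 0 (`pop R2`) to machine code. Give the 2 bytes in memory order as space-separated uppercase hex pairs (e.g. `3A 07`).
L0: pop op=0x9:4|rd=2:2|pad=0:10 ⇒ 0x9800 ⇒ little 00 98

00 98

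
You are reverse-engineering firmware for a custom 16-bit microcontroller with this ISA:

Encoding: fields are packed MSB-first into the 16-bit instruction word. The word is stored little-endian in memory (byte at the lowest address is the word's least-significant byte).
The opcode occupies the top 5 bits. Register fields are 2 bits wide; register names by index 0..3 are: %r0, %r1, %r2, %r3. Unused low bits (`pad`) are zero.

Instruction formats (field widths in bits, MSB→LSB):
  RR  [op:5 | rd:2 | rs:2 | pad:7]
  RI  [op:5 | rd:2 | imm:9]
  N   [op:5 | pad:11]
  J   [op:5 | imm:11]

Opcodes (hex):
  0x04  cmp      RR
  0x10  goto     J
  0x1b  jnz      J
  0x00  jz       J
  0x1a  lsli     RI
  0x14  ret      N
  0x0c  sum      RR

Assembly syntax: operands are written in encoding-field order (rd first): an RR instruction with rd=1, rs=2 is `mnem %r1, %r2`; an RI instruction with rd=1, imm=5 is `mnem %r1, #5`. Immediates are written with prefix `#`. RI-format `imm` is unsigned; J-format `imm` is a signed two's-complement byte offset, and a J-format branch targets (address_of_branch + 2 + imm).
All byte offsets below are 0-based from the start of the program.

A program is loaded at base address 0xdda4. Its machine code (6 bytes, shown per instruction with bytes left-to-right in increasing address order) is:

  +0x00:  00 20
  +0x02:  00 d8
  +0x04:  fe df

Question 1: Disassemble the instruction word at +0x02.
jnz #0

off 0x02: read 00 d8 as little → 0xd800
  top 5b → 0x1b → jnz [J]
  imm@[10:0]=0x0 ⇒ #0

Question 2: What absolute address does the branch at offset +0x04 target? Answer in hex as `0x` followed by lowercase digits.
0xdda8

+0x04: fe df ⇒ word 0xdffe (little)
  top 5b → 0x1b → jnz [J]
  [10:0] imm=2046 (s11→-2) = #-2
  target = base 0xdda4 + off 0x04 + 2 + imm -2 = 0xdda8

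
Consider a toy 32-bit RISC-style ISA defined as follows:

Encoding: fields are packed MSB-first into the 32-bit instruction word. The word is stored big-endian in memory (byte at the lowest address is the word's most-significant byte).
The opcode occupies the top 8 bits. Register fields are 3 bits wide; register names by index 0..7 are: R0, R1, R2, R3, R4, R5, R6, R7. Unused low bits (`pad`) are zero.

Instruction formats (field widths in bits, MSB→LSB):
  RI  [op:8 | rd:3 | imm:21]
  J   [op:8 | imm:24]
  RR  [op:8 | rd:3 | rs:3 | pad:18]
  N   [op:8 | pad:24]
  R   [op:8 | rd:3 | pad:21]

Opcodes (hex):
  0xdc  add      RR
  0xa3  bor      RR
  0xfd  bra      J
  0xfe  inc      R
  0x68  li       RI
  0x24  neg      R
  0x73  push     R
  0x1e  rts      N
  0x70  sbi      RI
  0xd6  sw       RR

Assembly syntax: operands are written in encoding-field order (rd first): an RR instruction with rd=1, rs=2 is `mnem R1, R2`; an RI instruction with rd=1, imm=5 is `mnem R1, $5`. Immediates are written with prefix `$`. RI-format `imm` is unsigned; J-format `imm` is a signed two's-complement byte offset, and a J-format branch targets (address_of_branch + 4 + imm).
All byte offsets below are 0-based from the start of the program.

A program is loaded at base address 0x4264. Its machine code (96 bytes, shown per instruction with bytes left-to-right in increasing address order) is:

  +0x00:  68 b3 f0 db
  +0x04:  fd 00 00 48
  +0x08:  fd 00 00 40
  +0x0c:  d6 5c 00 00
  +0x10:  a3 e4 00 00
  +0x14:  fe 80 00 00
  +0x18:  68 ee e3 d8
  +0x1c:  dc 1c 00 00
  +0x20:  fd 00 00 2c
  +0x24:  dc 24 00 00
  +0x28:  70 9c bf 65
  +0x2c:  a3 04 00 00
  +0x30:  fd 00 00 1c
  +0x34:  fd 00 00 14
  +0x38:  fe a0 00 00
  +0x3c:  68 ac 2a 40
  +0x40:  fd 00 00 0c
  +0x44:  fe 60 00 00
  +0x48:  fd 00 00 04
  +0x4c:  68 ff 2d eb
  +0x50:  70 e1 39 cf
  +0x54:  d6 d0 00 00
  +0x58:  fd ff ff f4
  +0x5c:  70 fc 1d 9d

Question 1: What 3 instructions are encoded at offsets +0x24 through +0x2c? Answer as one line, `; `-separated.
add R1, R1; sbi R4, $1884005; bor R0, R1

off 0x24: read dc 24 00 00 as big → 0xdc240000
  opcode bits[31:24]=0xdc: add/RR
  rd@[23:21]=0x1 ⇒ R1
  rs@[20:18]=0x1 ⇒ R1
off 0x28: read 70 9c bf 65 as big → 0x709cbf65
  opcode bits[31:24]=0x70: sbi/RI
  rd@[23:21]=0x4 ⇒ R4
  imm@[20:0]=0x1cbf65 ⇒ $1884005
off 0x2c: read a3 04 00 00 as big → 0xa3040000
  opcode bits[31:24]=0xa3: bor/RR
  rd@[23:21]=0x0 ⇒ R0
  rs@[20:18]=0x1 ⇒ R1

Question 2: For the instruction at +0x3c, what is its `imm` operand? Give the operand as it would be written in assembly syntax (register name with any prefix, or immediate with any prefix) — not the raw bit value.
@+3c  big-endian(68 ac 2a 40) = 0x68ac2a40
  op=0x68ac2a40>>24=0x68 ⇒ li (RI)
  rd@[23:21]=0x5 ⇒ R5
  imm@[20:0]=0xc2a40 ⇒ $797248

$797248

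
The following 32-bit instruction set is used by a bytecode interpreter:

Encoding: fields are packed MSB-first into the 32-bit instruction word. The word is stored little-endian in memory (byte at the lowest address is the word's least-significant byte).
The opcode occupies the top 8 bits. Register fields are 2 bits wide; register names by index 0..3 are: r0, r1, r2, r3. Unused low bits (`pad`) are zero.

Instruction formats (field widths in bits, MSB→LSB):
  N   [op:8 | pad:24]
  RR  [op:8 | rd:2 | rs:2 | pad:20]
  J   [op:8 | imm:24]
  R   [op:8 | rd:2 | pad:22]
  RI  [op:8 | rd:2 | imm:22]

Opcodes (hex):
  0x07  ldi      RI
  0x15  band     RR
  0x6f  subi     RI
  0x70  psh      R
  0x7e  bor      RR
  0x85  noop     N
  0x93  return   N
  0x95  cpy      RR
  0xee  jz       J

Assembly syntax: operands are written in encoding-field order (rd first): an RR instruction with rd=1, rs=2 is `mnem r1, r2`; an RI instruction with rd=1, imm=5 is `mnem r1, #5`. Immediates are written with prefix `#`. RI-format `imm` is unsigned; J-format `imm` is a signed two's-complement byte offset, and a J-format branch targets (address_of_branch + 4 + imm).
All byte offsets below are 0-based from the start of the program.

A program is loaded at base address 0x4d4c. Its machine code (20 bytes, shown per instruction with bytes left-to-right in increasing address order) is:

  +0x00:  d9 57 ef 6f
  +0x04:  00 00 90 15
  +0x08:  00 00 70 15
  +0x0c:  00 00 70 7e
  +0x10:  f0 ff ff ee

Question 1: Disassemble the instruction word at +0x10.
jz #-16

+0x10: f0 ff ff ee ⇒ word 0xeefffff0 (little)
  opcode bits[31:24]=0xee: jz/J
  imm@[23:0]=0xfffff0 (s24→-16) ⇒ #-16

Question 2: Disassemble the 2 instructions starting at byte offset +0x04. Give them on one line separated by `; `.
band r2, r1; band r1, r3

+0x04: 00 00 90 15 ⇒ word 0x15900000 (little)
  opcode bits[31:24]=0x15: band/RR
  rd: (w>>22)&0x3=0x2 → r2
  rs: (w>>20)&0x3=0x1 → r1
+0x08: 00 00 70 15 ⇒ word 0x15700000 (little)
  opcode bits[31:24]=0x15: band/RR
  rd: (w>>22)&0x3=0x1 → r1
  rs: (w>>20)&0x3=0x3 → r3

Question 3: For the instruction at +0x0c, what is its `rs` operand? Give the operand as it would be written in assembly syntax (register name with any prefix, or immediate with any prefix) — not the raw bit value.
[0c] 00 00 70 7e → 0x7e700000
  top 8b → 0x7e → bor [RR]
  rd@[23:22]=0x1 ⇒ r1
  rs@[21:20]=0x3 ⇒ r3

r3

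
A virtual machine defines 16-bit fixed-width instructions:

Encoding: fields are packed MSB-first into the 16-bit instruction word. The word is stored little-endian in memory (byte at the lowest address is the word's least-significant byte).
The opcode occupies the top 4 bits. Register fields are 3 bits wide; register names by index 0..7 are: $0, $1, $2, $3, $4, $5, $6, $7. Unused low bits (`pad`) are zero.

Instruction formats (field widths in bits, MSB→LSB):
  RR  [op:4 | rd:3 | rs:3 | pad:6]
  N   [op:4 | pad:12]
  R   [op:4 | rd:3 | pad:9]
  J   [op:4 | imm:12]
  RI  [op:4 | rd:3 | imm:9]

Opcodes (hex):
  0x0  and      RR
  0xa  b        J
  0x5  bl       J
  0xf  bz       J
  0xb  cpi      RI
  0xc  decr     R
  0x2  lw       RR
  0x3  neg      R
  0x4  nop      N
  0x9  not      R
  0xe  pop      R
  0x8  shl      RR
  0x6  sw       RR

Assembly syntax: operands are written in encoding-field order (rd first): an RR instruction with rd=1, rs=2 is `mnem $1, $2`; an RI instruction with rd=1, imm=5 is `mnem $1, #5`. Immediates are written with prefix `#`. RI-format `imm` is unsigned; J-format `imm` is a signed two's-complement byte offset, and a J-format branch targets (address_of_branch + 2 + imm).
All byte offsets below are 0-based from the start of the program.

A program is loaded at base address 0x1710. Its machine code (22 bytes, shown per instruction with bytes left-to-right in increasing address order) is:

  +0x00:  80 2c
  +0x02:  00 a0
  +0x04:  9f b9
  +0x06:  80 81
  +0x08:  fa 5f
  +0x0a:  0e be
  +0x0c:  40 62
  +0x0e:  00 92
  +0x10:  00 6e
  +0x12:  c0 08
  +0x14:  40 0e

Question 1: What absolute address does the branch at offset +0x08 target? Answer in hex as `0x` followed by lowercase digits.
0x1714

@+08  little-endian(fa 5f) = 0x5ffa
  top 4b → 0x5 → bl [J]
  imm: (w>>0)&0xfff=0xffa (s12→-6) → #-6
  target = base 0x1710 + off 0x08 + 2 + imm -6 = 0x1714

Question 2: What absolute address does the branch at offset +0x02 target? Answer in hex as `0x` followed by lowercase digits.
0x1714

off 0x02: read 00 a0 as little → 0xa000
  top 4b → 0xa → b [J]
  imm: (w>>0)&0xfff=0x0 → #0
  target = base 0x1710 + off 0x02 + 2 + imm 0 = 0x1714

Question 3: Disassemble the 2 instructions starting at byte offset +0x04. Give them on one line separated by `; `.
+0x04: 9f b9 ⇒ word 0xb99f (little)
  op=0xb99f>>12=0xb ⇒ cpi (RI)
  rd@[11:9]=0x4 ⇒ $4
  imm@[8:0]=0x19f ⇒ #415
+0x06: 80 81 ⇒ word 0x8180 (little)
  op=0x8180>>12=0x8 ⇒ shl (RR)
  rd@[11:9]=0x0 ⇒ $0
  rs@[8:6]=0x6 ⇒ $6

cpi $4, #415; shl $0, $6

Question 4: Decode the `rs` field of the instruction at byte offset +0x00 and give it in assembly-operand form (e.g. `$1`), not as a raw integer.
$2

@+00  little-endian(80 2c) = 0x2c80
  op=0x2c80>>12=0x2 ⇒ lw (RR)
  rd: (w>>9)&0x7=0x6 → $6
  rs: (w>>6)&0x7=0x2 → $2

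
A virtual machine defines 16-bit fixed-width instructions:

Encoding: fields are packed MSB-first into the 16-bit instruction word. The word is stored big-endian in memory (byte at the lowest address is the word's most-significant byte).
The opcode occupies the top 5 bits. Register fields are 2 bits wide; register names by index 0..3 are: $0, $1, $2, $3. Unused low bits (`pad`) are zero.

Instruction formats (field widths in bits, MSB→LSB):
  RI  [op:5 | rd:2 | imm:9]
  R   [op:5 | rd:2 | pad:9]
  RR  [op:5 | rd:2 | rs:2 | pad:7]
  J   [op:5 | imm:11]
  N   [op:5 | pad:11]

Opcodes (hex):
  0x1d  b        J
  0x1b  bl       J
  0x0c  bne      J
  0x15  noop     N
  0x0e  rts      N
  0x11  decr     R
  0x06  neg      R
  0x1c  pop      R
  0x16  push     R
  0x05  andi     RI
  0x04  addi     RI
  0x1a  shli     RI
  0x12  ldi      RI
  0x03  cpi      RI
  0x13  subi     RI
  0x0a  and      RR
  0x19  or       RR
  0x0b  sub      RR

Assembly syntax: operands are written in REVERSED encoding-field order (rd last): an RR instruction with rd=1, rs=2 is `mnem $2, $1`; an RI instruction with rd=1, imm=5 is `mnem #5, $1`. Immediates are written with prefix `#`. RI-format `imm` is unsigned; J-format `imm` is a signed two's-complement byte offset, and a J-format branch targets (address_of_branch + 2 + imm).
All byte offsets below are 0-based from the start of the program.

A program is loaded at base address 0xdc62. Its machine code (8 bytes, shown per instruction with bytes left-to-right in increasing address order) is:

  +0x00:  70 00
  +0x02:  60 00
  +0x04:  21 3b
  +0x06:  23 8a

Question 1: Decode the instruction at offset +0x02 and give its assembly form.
bne #0

+0x02: 60 00 ⇒ word 0x6000 (big)
  top 5b → 0xc → bne [J]
  [10:0] imm=0 = #0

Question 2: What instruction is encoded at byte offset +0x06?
addi #394, $1

off 0x06: read 23 8a as big → 0x238a
  top 5b → 0x4 → addi [RI]
  rd: (w>>9)&0x3=0x1 → $1
  imm: (w>>0)&0x1ff=0x18a → #394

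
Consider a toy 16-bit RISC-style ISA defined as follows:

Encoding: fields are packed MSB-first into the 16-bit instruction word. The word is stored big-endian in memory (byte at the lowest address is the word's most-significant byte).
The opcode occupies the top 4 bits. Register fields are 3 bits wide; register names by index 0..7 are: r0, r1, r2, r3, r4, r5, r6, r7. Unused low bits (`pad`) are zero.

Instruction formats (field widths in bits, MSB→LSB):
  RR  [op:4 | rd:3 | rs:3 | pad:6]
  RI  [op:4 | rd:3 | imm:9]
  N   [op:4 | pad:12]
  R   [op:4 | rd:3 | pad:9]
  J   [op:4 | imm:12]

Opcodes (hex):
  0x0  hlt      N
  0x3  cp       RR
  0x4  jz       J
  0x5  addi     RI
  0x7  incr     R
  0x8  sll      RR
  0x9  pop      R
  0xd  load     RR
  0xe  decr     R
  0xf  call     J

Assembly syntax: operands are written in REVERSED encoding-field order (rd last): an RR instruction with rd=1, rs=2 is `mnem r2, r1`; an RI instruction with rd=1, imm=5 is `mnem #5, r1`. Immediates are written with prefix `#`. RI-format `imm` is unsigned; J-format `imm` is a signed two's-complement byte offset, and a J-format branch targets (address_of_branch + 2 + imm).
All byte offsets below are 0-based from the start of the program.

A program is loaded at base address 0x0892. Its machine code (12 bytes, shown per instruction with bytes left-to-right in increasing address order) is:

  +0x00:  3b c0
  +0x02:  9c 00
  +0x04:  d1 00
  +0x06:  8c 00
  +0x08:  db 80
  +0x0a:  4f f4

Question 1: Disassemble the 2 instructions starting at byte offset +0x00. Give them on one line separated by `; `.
cp r7, r5; pop r6

@+00  big-endian(3b c0) = 0x3bc0
  opcode bits[15:12]=0x3: cp/RR
  rd: (w>>9)&0x7=0x5 → r5
  rs: (w>>6)&0x7=0x7 → r7
@+02  big-endian(9c 00) = 0x9c00
  opcode bits[15:12]=0x9: pop/R
  rd: (w>>9)&0x7=0x6 → r6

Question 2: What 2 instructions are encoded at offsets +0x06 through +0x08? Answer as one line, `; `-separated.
off 0x06: read 8c 00 as big → 0x8c00
  opcode bits[15:12]=0x8: sll/RR
  [11:9] rd=6 = r6
  [8:6] rs=0 = r0
off 0x08: read db 80 as big → 0xdb80
  opcode bits[15:12]=0xd: load/RR
  [11:9] rd=5 = r5
  [8:6] rs=6 = r6

sll r0, r6; load r6, r5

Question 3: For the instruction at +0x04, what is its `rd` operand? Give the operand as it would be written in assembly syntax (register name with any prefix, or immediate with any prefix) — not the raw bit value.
@+04  big-endian(d1 00) = 0xd100
  opcode bits[15:12]=0xd: load/RR
  rd@[11:9]=0x0 ⇒ r0
  rs@[8:6]=0x4 ⇒ r4

r0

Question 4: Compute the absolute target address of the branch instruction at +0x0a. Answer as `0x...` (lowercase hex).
[0a] 4f f4 → 0x4ff4
  top 4b → 0x4 → jz [J]
  imm: (w>>0)&0xfff=0xff4 (s12→-12) → #-12
  target = base 0x0892 + off 0x0a + 2 + imm -12 = 0x0892

0x0892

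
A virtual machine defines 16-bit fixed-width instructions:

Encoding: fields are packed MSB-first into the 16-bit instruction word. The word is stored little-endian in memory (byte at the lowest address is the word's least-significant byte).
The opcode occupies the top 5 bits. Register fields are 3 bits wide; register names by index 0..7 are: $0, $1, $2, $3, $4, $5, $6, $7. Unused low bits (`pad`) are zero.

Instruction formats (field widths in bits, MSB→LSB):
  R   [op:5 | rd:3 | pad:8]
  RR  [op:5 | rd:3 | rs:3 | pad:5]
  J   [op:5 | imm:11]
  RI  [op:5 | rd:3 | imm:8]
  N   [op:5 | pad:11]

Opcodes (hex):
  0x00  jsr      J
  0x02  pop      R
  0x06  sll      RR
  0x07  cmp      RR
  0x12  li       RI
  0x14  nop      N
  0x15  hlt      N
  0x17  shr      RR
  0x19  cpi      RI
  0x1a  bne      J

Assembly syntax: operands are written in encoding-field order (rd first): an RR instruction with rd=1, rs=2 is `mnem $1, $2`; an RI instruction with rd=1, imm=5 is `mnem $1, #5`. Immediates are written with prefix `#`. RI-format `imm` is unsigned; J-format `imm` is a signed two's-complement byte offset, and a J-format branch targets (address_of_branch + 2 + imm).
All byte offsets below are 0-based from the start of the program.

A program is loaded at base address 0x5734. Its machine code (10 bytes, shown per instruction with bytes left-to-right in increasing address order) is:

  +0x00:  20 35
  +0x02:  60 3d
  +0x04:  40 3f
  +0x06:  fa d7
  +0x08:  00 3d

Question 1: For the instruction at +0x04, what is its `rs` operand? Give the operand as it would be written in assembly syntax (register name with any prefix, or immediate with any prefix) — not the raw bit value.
@+04  little-endian(40 3f) = 0x3f40
  opcode bits[15:11]=0x7: cmp/RR
  [10:8] rd=7 = $7
  [7:5] rs=2 = $2

$2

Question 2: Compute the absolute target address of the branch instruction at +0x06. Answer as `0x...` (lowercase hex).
off 0x06: read fa d7 as little → 0xd7fa
  top 5b → 0x1a → bne [J]
  [10:0] imm=2042 (s11→-6) = #-6
  target = base 0x5734 + off 0x06 + 2 + imm -6 = 0x5736

0x5736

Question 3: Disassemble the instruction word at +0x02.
cmp $5, $3

@+02  little-endian(60 3d) = 0x3d60
  top 5b → 0x7 → cmp [RR]
  rd: (w>>8)&0x7=0x5 → $5
  rs: (w>>5)&0x7=0x3 → $3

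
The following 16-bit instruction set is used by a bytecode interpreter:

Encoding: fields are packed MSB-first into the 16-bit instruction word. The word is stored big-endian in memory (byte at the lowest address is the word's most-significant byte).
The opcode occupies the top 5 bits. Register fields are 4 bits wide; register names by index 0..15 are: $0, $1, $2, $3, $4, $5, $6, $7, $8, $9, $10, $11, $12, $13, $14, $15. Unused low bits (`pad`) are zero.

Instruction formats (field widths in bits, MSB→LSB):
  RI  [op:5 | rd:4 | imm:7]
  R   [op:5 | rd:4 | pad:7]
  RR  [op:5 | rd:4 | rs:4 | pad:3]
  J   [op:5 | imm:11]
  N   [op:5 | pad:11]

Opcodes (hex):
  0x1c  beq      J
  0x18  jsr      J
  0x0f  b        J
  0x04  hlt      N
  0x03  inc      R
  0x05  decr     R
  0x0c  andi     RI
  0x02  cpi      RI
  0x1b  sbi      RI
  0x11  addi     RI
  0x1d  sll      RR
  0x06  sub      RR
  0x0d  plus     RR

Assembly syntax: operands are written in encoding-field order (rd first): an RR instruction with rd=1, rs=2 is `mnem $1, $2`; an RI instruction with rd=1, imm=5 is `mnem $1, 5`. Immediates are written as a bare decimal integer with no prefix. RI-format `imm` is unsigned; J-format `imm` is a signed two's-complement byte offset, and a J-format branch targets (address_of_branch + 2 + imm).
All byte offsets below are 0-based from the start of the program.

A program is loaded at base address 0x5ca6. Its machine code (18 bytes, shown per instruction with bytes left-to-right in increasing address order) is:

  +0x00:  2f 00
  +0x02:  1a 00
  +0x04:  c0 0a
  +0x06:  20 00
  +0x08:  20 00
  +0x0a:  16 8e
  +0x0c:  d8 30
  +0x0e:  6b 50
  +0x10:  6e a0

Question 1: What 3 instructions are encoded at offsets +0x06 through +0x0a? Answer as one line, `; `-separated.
@+06  big-endian(20 00) = 0x2000
  opcode bits[15:11]=0x4: hlt/N
@+08  big-endian(20 00) = 0x2000
  opcode bits[15:11]=0x4: hlt/N
@+0a  big-endian(16 8e) = 0x168e
  opcode bits[15:11]=0x2: cpi/RI
  rd@[10:7]=0xd ⇒ $13
  imm@[6:0]=0xe ⇒ 14

hlt; hlt; cpi $13, 14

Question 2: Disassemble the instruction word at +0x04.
jsr 10

off 0x04: read c0 0a as big → 0xc00a
  op=0xc00a>>11=0x18 ⇒ jsr (J)
  imm@[10:0]=0xa ⇒ 10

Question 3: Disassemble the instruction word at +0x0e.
[0e] 6b 50 → 0x6b50
  opcode bits[15:11]=0xd: plus/RR
  rd@[10:7]=0x6 ⇒ $6
  rs@[6:3]=0xa ⇒ $10

plus $6, $10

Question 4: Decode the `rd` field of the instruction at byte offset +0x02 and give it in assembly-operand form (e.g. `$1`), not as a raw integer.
$4

+0x02: 1a 00 ⇒ word 0x1a00 (big)
  opcode bits[15:11]=0x3: inc/R
  rd@[10:7]=0x4 ⇒ $4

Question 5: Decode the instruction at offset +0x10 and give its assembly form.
plus $13, $4

off 0x10: read 6e a0 as big → 0x6ea0
  op=0x6ea0>>11=0xd ⇒ plus (RR)
  [10:7] rd=13 = $13
  [6:3] rs=4 = $4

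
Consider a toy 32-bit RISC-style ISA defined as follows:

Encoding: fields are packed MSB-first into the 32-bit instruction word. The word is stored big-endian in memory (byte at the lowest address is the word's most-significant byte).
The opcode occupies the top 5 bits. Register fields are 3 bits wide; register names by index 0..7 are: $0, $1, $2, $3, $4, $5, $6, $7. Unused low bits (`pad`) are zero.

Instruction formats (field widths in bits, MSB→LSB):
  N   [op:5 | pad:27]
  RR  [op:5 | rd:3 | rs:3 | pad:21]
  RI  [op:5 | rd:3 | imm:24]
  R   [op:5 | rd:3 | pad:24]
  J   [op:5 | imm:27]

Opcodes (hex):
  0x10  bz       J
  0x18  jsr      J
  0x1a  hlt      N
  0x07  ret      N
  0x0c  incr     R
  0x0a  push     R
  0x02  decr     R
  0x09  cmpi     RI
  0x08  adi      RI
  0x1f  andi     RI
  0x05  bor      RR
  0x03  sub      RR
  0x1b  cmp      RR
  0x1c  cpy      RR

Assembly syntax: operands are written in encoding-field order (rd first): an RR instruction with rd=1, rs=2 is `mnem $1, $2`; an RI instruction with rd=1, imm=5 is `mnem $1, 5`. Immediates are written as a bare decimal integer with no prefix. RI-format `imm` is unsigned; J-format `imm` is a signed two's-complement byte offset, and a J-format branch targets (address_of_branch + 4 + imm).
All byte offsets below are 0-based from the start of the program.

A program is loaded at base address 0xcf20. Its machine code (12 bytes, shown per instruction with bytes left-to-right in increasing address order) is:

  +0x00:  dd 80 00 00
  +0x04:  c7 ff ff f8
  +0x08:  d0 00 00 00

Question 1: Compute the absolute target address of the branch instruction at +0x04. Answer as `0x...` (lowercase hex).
0xcf20

+0x04: c7 ff ff f8 ⇒ word 0xc7fffff8 (big)
  op=0xc7fffff8>>27=0x18 ⇒ jsr (J)
  imm: (w>>0)&0x7ffffff=0x7fffff8 (s27→-8) → -8
  target = base 0xcf20 + off 0x04 + 4 + imm -8 = 0xcf20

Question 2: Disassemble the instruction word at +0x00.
+0x00: dd 80 00 00 ⇒ word 0xdd800000 (big)
  op=0xdd800000>>27=0x1b ⇒ cmp (RR)
  rd: (w>>24)&0x7=0x5 → $5
  rs: (w>>21)&0x7=0x4 → $4

cmp $5, $4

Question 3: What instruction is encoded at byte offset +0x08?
[08] d0 00 00 00 → 0xd0000000
  top 5b → 0x1a → hlt [N]

hlt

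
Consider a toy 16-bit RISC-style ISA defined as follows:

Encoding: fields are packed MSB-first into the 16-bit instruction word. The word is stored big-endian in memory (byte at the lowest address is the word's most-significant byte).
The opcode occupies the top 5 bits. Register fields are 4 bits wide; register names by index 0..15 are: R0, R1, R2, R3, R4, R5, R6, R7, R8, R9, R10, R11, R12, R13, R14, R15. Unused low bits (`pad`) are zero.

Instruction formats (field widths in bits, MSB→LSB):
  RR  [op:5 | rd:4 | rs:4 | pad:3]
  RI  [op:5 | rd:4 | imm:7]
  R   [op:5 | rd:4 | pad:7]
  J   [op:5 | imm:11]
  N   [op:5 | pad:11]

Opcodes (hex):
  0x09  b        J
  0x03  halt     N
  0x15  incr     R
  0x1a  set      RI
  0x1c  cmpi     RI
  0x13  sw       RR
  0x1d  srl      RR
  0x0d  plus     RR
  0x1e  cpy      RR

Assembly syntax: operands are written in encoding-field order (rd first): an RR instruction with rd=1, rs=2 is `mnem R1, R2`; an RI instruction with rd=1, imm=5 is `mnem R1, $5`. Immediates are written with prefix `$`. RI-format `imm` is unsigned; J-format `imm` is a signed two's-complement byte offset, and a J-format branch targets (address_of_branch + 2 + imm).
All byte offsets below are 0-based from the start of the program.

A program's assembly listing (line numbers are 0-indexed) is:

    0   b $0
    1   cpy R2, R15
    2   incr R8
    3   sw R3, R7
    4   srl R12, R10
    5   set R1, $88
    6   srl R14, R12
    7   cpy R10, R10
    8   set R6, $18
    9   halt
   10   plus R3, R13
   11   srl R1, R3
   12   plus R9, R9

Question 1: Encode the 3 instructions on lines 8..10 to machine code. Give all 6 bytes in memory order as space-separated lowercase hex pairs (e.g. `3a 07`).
L8: set op=0x1a:5|rd=6:4|imm=18:7 ⇒ 0xd312 ⇒ big d3 12
L9: halt op=0x3:5|pad=0:11 ⇒ 0x1800 ⇒ big 18 00
L10: plus op=0xd:5|rd=3:4|rs=13:4|pad=0:3 ⇒ 0x69e8 ⇒ big 69 e8

d3 12 18 00 69 e8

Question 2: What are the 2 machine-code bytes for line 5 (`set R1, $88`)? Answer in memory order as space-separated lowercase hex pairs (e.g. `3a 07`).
L5: set op=0x1a:5|rd=1:4|imm=88:7 ⇒ 0xd0d8 ⇒ big d0 d8

d0 d8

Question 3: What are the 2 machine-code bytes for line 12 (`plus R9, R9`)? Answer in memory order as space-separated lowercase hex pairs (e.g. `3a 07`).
L12: plus op=0xd:5|rd=9:4|rs=9:4|pad=0:3 ⇒ 0x6cc8 ⇒ big 6c c8

6c c8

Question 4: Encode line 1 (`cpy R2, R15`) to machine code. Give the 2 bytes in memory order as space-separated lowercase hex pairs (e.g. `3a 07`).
f1 78

1. cpy fields op=0x1e:5|rd=2:4|rs=15:4|pad=0:3 → word f178h → f1 78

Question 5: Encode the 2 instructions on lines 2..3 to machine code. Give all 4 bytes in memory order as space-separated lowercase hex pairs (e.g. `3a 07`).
ac 00 99 b8

line 2 (incr): pack op=0x15:5|rd=8:4|pad=0:7 = 0xac00; big→ ac 00
line 3 (sw): pack op=0x13:5|rd=3:4|rs=7:4|pad=0:3 = 0x99b8; big→ 99 b8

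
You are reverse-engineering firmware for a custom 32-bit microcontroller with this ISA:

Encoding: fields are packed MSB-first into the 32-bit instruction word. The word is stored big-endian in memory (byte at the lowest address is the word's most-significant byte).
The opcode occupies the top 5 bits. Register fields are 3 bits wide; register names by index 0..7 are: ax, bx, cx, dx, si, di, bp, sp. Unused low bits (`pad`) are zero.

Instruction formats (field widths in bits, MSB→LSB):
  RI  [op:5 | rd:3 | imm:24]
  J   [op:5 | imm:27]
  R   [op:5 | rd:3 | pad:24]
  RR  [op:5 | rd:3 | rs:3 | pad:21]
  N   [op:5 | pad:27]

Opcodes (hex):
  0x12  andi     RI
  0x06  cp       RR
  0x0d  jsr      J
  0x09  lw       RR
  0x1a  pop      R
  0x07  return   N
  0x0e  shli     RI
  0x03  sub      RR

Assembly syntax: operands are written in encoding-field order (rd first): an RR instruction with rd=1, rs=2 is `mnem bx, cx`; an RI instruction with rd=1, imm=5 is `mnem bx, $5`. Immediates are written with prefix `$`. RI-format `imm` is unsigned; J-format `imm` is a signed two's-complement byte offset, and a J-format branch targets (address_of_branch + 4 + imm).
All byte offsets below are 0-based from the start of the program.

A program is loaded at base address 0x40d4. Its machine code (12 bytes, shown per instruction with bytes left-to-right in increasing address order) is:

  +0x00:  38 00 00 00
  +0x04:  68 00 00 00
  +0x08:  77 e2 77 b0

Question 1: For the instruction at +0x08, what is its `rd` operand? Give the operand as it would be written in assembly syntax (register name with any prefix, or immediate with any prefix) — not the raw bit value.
sp

+0x08: 77 e2 77 b0 ⇒ word 0x77e277b0 (big)
  op=0x77e277b0>>27=0xe ⇒ shli (RI)
  rd@[26:24]=0x7 ⇒ sp
  imm@[23:0]=0xe277b0 ⇒ $14841776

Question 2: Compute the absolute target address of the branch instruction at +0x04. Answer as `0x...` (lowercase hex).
off 0x04: read 68 00 00 00 as big → 0x68000000
  opcode bits[31:27]=0xd: jsr/J
  imm@[26:0]=0x0 ⇒ $0
  target = base 0x40d4 + off 0x04 + 4 + imm 0 = 0x40dc

0x40dc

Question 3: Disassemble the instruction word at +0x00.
return

@+00  big-endian(38 00 00 00) = 0x38000000
  opcode bits[31:27]=0x7: return/N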